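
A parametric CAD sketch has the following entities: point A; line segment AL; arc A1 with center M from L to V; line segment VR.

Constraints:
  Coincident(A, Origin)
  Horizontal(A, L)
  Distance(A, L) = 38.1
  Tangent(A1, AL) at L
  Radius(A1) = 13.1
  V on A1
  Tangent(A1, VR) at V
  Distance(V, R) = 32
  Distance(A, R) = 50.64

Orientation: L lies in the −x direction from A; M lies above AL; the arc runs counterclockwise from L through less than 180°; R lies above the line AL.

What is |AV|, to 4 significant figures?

28.03

A is at the origin; A and L share the same y with |AL| = 38.1 and L on the −x side, so L = (-38.10, 0.000). Tangency of A1 to AL means the radius ML is perpendicular to AL, so M = L + (0, 13.1) = (-38.10, 13.10). Since MV ⟂ VR (tangency), |MR| = √(13.1² + 32.0²) = 34.58 regardless of where V sits on A1. So R lies on both circle(A, 50.64) and circle(M, 34.58); the above-AL intersection is R = (-23.92, 44.64). V is the foot of the tangent from R: V = (-25.01, 12.65).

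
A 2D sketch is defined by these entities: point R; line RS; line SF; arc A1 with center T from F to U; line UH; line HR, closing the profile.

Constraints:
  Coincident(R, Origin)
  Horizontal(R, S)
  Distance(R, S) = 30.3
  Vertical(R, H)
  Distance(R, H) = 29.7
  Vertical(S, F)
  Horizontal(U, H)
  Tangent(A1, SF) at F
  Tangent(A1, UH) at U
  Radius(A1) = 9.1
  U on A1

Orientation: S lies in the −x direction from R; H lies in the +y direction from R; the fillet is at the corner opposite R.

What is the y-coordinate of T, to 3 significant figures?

20.6

R is at the origin; RS is horizontal with |RS| = 30.3 and S on the −x side, so S = (-30.3, 0.00). R and H share the same x with |RH| = 29.7 and H on the +y side, so H = (0.00, 29.7). The virtual corner opposite R is at (-30.3, 29.7). Since A1 is tangent to SF there, TF ⟂ SF and tangency of A1 to UH means the radius TU is perpendicular to UH, with radius 9.1, so the center T sits 9.1 in from both sides at T = (-21.2, 20.6). So T.y = 20.6.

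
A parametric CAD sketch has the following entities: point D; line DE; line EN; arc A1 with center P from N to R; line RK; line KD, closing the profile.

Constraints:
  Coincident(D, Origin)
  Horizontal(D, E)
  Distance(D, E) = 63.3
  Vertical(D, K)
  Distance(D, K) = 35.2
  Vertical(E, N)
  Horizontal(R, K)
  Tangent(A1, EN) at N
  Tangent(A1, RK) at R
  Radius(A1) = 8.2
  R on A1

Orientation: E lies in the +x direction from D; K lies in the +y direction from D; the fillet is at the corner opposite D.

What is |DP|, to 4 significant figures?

61.36

D is at the origin; D and E share the same y with |DE| = 63.3 and E on the +x side, so E = (63.30, 0.000). DK is vertical with |DK| = 35.2 and K on the +y side, so K = (0.000, 35.20). The virtual corner opposite D is at (63.30, 35.20). Tangency of A1 to EN means the radius PN is perpendicular to EN and since A1 is tangent to RK there, PR ⟂ RK, with radius 8.2, so the center P sits 8.2 in from both sides at P = (55.10, 27.00). Then |DP| = |P − D| = 61.36.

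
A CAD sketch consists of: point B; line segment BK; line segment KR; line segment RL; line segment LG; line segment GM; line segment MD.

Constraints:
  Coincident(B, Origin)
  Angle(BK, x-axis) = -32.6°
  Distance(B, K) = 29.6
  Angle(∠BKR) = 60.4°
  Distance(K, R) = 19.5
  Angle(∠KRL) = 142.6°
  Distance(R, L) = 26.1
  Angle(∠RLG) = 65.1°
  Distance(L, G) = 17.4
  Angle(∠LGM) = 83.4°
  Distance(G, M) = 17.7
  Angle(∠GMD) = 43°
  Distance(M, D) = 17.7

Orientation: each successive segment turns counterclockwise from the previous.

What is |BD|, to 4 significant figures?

22.41

B is at the origin; BK runs at -32.6° with length 29.6, so K = (24.94, -15.95). ∠BKR = 60.4° gives KR at 87.00° from the x-axis; with |KR| = 19.5, R = (25.96, 3.526). ∠KRL = 142.6° gives RL at 124.4° from the x-axis; with |RL| = 26.1, L = (11.21, 25.06). ∠RLG = 65.1° gives LG at -120.7° from the x-axis; with |LG| = 17.4, G = (2.328, 10.10). ∠LGM = 83.4° gives GM at -24.10° from the x-axis; with |GM| = 17.7, M = (18.49, 2.872). ∠GMD = 43.0° gives MD at 112.9° from the x-axis; with |MD| = 17.7, D = (11.60, 19.18). Then |BD| = |D − B| = 22.41.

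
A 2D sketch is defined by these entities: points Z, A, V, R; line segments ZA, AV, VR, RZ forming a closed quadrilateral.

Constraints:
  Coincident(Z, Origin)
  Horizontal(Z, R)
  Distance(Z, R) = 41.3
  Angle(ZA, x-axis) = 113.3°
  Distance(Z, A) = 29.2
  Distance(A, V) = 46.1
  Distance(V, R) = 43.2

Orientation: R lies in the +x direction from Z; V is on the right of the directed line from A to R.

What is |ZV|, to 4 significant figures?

17.41

Checks: |AV| = 46.10 ✓; |VR| = 43.20 ✓.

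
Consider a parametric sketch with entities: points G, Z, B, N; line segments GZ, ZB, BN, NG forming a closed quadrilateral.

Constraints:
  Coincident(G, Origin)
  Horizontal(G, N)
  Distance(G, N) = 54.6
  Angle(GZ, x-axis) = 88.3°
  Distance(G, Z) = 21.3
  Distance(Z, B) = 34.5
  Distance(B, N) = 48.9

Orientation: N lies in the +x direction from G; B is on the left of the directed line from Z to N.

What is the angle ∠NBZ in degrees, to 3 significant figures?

86.3°

Checks: |ZB| = 34.50 ✓; |BN| = 48.90 ✓.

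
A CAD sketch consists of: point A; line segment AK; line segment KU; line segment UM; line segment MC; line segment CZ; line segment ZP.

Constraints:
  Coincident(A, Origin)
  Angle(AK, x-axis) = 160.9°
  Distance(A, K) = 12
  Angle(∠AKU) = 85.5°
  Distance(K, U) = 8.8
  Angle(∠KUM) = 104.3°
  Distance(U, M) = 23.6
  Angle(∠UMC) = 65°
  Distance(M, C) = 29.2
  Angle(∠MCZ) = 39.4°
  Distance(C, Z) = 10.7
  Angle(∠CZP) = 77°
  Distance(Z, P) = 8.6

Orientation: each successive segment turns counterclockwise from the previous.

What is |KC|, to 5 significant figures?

22.409

∠KUM = 104.3° gives UM at -28.900° from the x-axis; with |UM| = 23.6, M = (7.1034, -15.995). ∠UMC = 65.0° gives MC at 86.100° from the x-axis; with |MC| = 29.2, C = (9.0894, 13.138). Then |KC| = |C − K| = 22.409.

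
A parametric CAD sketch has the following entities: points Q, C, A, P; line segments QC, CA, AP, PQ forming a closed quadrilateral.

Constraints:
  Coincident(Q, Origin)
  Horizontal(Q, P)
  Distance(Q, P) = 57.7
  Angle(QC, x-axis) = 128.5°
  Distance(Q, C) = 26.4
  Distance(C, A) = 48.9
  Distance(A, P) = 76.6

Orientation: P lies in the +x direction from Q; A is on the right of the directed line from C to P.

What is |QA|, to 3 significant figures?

31.2

Q is at the origin; QP is horizontal with |QP| = 57.7 and P in +x, so P = (57.7, 0). QC runs at 128.5° with |QC| = 26.4, so C = (-16.4, 20.7). A is determined by |CA| = 48.9 and |AP| = 76.6 together: it lies at the intersection of circle(C, 48.9) and circle(P, 76.6). With |CP| = 77.0, the foot of the radical line on CP is 15.9 from C and the perpendicular offset is √(48.9² − 15.9²) = 46.2. Taking the right-of-CP solution: A = (-13.5, -28.2).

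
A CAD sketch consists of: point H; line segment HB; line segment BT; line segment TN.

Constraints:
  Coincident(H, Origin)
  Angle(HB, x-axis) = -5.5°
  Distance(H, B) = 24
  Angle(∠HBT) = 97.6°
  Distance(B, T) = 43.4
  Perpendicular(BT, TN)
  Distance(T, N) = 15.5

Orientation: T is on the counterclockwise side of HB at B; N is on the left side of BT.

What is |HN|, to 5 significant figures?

47.306

H is at the origin; HB runs at -5.5° with length 24.0, so B = 24.0·(cos -5.5°, sin -5.5°) = (23.890, -2.3003). ∠HBT = 97.6°, so BT runs at -5.5° + (180° − 97.6°) = 76.900° from the x-axis; with |BT| = 43.4, T = B + 43.4·(cos 76.900°, sin 76.900°) = (33.726, 39.970). BT is perpendicular to TN; with |TN| = 15.5 on the left of BT, N = T + 15.5·(-0.97398, 0.22665) = (18.630, 43.483). Then |HN| = |N − H| = 47.306.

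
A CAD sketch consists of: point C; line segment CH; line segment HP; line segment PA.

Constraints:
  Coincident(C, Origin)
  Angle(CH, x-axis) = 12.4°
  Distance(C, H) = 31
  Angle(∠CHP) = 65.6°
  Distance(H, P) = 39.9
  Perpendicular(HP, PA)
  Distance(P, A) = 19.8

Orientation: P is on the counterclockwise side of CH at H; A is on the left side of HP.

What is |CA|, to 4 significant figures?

28.38

C is at the origin; CH runs at 12.4° with length 31.0, so H = 31.0·(cos 12.4°, sin 12.4°) = (30.28, 6.657). ∠CHP = 65.6°, so HP runs at 12.4° + (180° − 65.6°) = 126.8° from the x-axis; with |HP| = 39.9, P = H + 39.9·(cos 126.8°, sin 126.8°) = (6.376, 38.61). The perpendicularity gives PA at right angles to HP; with |PA| = 19.8 on the left of HP, A = P + 19.8·(-0.8007, -0.5990) = (-9.479, 26.75). Then |CA| = |A − C| = 28.38.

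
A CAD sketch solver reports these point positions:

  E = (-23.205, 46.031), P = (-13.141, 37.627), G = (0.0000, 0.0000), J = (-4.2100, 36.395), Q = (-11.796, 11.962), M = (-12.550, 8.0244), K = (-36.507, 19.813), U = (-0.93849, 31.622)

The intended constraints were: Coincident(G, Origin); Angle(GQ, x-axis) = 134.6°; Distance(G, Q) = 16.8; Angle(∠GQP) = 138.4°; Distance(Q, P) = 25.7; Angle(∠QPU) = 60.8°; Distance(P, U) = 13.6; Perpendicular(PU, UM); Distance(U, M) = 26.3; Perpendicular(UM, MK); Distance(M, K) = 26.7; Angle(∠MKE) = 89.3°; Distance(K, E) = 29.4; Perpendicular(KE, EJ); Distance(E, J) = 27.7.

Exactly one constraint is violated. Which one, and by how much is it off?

Distance(E, J) = 27.7 — off by 6.40.

G = (0.00, 0.00) ✓; GQ at 134.6° ✓; |GQ| = 16.80 ✓; ∠GQP = 138.4° ✓; |QP| = 25.70 ✓; ∠QPU = 60.80° ✓; |PU| = 13.60 ✓; ∠(PU, UM) = 90.00° ✓; |UM| = 26.30 ✓; ∠(UM, MK) = 90.00° ✓; |MK| = 26.70 ✓; ∠MKE = 89.30° ✓; |KE| = 29.40 ✓; ∠(KE, EJ) = 90.00° ✓; |EJ| = 21.30 ✗.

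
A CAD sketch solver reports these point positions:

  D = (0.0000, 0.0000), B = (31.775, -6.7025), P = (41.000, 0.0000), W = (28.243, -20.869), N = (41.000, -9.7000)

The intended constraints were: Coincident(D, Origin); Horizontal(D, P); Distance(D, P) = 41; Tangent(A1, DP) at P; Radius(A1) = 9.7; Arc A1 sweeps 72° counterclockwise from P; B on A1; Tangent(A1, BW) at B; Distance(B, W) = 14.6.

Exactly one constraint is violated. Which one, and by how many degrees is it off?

Tangent(A1, BW) at B — off by 4.00°.

D = (0.00, 0.00) ✓; D.y = 0.00, P.y = 0.00 ✓; |DP| = 41.00 ✓; ∠(NP, PD) = 90.00° ✓; |NP| = 9.700 ✓; bearing(N→B) − bearing(N→P) = 72.00° ✓; |NB| = 9.700 ✓; ∠(NB, BW) = 86.00° ✗; |BW| = 14.60 ✓.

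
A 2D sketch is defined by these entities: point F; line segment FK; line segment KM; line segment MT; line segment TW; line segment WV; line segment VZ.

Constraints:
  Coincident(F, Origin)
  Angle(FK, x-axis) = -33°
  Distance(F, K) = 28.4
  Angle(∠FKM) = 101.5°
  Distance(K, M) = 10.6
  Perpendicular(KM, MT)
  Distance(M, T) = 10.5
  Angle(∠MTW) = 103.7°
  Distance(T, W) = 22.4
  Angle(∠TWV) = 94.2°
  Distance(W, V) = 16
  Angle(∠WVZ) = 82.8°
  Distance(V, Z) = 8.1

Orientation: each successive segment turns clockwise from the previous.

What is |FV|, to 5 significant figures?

29.174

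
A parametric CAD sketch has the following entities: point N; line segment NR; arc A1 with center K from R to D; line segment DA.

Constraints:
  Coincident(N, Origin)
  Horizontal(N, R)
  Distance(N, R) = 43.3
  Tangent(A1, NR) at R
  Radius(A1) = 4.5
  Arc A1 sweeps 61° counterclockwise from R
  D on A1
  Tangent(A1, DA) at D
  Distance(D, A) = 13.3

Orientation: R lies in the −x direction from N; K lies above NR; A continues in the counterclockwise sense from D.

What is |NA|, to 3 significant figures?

35.8

N is at the origin; NR is horizontal with |NR| = 43.3 and R on the −x side, so R = (-43.3, 0.00). Tangency of A1 to NR means the radius KR is perpendicular to NR, so K = R + (0, 4.5) = (-43.3, 4.50). On A1, R sits at bearing -90° from K; a 61° counterclockwise sweep puts D at bearing -29°, so D = K + 4.5·(cos -29°, sin -29°) = (-39.4, 2.32). Since A1 is tangent to DA there, KD ⟂ DA, so DA runs along (−sin -29°, cos -29°); with |DA| = 13.3, A = (-32.9, 14.0). Then |NA| = |A − N| = 35.8.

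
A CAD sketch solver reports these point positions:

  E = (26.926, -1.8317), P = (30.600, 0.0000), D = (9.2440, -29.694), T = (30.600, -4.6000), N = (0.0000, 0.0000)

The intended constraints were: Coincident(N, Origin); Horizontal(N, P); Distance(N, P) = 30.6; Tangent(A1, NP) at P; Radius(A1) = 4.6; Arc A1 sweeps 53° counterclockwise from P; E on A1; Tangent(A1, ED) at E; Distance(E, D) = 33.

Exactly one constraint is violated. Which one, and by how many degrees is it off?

Tangent(A1, ED) at E — off by 4.60°.

N = (0.00, 0.00) ✓; N.y = 0.00, P.y = 0.00 ✓; |NP| = 30.60 ✓; ∠(TP, PN) = 90.00° ✓; |TP| = 4.600 ✓; bearing(T→E) − bearing(T→P) = 53.00° ✓; |TE| = 4.600 ✓; ∠(TE, ED) = 85.40° ✗; |ED| = 33.00 ✓.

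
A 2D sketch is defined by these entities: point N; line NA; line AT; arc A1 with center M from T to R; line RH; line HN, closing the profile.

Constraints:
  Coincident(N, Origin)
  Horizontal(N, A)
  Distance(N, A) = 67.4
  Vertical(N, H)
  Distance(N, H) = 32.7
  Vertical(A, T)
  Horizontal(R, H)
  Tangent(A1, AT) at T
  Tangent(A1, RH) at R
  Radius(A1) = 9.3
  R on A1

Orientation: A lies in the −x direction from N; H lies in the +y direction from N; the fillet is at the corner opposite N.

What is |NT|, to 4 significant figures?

71.35

N is at the origin; N and A share the same y with |NA| = 67.4 and A on the −x side, so A = (-67.40, 0.000). NH is vertical with |NH| = 32.7 and H on the +y side, so H = (0.000, 32.70). The virtual corner opposite N is at (-67.40, 32.70). A1 meets AT tangentially, so MT is at right angles to AT and the tangent condition forces MR to be normal to RH, with radius 9.3, so the center M sits 9.3 in from both sides at M = (-58.10, 23.40). That places the tangent points at T = (-67.40, 23.40) on AT and R = (-58.10, 32.70) on RH. Then |NT| = |T − N| = 71.35.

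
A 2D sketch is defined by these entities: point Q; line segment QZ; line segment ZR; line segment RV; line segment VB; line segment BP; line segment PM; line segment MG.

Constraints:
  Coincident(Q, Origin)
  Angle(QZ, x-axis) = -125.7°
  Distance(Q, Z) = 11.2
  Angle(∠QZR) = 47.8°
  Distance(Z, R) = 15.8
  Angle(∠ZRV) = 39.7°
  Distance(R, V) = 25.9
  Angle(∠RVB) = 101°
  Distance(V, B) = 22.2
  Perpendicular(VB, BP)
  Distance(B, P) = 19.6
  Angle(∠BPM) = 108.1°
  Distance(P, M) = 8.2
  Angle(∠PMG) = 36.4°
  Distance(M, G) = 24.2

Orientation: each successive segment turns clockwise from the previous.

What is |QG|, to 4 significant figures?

34.18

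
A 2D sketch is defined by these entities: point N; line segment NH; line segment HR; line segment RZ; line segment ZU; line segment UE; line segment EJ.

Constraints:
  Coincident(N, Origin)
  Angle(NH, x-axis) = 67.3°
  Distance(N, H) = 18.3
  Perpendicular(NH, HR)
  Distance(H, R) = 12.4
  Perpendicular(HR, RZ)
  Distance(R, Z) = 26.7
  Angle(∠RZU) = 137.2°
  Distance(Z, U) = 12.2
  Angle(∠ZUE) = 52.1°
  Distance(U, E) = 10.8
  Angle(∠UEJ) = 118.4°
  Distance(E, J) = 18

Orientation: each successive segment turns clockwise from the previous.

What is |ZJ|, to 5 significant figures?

13.392

∠ZUE = 52.1° gives UE at 76.600° from the x-axis; with |UE| = 10.8, E = (-0.40079, -7.0878). ∠UEJ = 118.4° gives EJ at 15.000° from the x-axis; with |EJ| = 18.0, J = (16.986, -2.4291). Then |ZJ| = |J − Z| = 13.392.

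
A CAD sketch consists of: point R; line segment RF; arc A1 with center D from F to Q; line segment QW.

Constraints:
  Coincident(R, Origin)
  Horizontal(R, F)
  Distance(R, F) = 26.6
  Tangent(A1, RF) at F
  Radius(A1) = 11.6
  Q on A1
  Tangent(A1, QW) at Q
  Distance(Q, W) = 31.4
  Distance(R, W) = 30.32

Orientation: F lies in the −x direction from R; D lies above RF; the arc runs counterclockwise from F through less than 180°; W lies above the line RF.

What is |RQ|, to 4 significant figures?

17.85

R is at the origin; RF is horizontal with |RF| = 26.6 and F on the −x side, so F = (-26.60, 0.000). Tangency of A1 to RF means the radius DF is perpendicular to RF, so D = F + (0, 11.6) = (-26.60, 11.60). Since DQ ⟂ QW (tangency), |DW| = √(11.6² + 31.4²) = 33.47 regardless of where Q sits on A1. So W lies on both circle(R, 30.32) and circle(D, 33.47); the above-RF intersection is W = (1.165, 30.30). Q is the foot of the tangent from W: Q = (-17.19, 4.820).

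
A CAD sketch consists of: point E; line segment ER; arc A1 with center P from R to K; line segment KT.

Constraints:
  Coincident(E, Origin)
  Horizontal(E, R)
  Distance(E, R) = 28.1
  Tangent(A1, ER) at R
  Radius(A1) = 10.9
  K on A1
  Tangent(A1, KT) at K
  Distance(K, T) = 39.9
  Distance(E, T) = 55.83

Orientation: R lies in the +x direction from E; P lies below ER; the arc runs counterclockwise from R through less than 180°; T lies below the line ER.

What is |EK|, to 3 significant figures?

21.0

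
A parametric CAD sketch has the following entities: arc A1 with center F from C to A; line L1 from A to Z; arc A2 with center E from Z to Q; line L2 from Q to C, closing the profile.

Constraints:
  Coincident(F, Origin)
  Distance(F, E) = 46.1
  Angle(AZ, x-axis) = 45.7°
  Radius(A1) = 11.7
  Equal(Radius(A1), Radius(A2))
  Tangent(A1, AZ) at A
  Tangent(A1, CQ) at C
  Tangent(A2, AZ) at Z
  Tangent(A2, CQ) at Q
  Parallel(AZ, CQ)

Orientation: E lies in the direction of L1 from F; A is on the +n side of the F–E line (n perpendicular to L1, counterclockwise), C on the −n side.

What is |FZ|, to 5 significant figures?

47.562

Tangency of A1 to both parallel lines with radius 11.7 puts A and C at F ± 11.7·n: A = (-8.3736, 8.1715), C = (8.3736, -8.1715). Equal radii place Z and Q the same way about E: Z = E + 11.7·n = (23.823, 41.165), Q = E − 11.7·n = (40.571, 24.822). Then |FZ| = |Z − F| = 47.562.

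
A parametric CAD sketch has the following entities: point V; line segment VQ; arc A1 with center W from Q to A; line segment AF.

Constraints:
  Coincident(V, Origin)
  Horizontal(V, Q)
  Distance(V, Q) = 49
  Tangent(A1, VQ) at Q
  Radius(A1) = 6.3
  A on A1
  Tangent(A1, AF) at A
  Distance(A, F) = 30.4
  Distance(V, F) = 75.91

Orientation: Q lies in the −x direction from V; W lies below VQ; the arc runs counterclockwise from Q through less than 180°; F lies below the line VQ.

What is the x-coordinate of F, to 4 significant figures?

-70.14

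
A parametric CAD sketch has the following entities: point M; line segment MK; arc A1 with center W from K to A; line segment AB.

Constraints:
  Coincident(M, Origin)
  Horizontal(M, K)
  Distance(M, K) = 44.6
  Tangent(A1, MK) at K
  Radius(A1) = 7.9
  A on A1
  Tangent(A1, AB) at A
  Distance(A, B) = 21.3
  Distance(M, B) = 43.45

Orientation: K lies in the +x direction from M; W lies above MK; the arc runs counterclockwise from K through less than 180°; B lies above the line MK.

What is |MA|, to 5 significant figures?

51.625

Checks: ∠(WK, KM) = 90.00° ✓; |WK| = 7.900 ✓; |WA| = 7.900 ✓; ∠(WA, AB) = 90.00° ✓; |AB| = 21.30 ✓; |MB| = 43.45 ✓.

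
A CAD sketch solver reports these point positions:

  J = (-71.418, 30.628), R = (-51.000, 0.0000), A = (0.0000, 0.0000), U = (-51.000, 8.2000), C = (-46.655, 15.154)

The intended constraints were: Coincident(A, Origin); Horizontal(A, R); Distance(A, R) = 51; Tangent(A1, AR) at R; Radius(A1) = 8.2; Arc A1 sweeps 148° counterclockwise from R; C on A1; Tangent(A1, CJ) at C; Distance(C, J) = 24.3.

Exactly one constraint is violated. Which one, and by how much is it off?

Distance(C, J) = 24.3 — off by 4.90.

A = (0.00, 0.00) ✓; A.y = 0.00, R.y = 0.00 ✓; |AR| = 51.00 ✓; ∠(UR, RA) = 90.00° ✓; |UR| = 8.200 ✓; bearing(U→C) − bearing(U→R) = 148.0° ✓; |UC| = 8.200 ✓; ∠(UC, CJ) = 90.00° ✓; |CJ| = 29.20 ✗.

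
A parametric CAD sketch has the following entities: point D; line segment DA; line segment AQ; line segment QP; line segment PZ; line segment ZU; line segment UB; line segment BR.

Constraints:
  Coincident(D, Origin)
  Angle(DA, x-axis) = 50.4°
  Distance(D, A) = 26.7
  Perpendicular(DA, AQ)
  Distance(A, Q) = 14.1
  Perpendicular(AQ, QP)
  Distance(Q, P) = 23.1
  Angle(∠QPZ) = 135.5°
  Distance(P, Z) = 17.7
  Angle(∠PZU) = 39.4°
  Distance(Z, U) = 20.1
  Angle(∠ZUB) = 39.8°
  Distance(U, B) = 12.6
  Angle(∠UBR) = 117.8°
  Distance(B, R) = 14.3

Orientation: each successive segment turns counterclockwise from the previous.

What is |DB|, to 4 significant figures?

10.67

∠PZU = 39.4° gives ZU at 55.50° from the x-axis; with |ZU| = 20.1, U = (4.327, 10.69). ∠ZUB = 39.8° gives UB at -164.3° from the x-axis; with |UB| = 12.6, B = (-7.803, 7.282). Then |DB| = |B − D| = 10.67.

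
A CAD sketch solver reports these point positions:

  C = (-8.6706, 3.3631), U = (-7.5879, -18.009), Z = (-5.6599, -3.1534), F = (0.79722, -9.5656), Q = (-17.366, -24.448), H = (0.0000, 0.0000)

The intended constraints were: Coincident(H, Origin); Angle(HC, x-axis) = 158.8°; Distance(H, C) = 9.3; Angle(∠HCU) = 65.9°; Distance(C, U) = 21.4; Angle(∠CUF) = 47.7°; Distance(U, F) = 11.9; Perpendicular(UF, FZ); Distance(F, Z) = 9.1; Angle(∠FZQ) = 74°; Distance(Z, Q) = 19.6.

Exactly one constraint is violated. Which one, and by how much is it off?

Distance(Z, Q) = 19.6 — off by 4.70.

H = (0.00, 0.00) ✓; HC at 158.8° ✓; |HC| = 9.300 ✓; ∠HCU = 65.90° ✓; |CU| = 21.40 ✓; ∠CUF = 47.70° ✓; |UF| = 11.90 ✓; ∠(UF, FZ) = 90.00° ✓; |FZ| = 9.100 ✓; ∠FZQ = 74.00° ✓; |ZQ| = 24.30 ✗.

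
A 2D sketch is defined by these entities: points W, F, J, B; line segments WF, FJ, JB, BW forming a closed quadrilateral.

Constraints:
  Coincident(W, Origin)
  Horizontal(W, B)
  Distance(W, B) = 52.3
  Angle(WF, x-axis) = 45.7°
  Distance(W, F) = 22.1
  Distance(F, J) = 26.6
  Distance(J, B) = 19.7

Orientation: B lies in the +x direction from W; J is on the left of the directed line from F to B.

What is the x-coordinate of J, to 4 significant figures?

42.02

W is at the origin; W and B share the same y with |WB| = 52.3 and B in +x, so B = (52.3, 0). WF runs at 45.7° with |WF| = 22.1, so F = (15.43, 15.82). J is determined by |FJ| = 26.6 and |JB| = 19.7 together: it lies at the intersection of circle(F, 26.6) and circle(B, 19.7). With |FB| = 40.11, the foot of the radical line on FB is 24.04 from F and the perpendicular offset is √(26.6² − 24.04²) = 11.39. Taking the left-of-FB solution: J = (42.02, 16.80).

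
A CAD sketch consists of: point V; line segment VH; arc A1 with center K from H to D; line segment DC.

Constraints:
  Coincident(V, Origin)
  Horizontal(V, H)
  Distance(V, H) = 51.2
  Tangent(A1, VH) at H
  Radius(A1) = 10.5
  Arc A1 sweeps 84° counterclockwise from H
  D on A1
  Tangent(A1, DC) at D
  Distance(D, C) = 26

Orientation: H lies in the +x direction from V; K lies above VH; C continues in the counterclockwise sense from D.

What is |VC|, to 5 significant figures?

73.386

V is at the origin; V and H share the same y with |VH| = 51.2 and H on the +x side, so H = (51.200, 0.0000). Tangency of A1 to VH means the radius KH is perpendicular to VH, so K = H + (0, 10.5) = (51.200, 10.500). On A1, H sits at bearing -90° from K; an 84° counterclockwise sweep puts D at bearing -6°, so D = K + 10.5·(cos -6°, sin -6°) = (61.642, 9.4025). The tangent condition forces KD to be normal to DC, so DC runs along (−sin -6°, cos -6°); with |DC| = 26.0, C = (64.360, 35.260). Then |VC| = |C − V| = 73.386.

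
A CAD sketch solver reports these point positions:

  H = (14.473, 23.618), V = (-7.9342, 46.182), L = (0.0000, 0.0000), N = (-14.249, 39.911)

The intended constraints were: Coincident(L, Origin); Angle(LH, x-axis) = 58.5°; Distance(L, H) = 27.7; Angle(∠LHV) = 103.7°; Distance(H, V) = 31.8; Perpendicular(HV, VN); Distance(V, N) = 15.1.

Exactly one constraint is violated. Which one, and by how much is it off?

Distance(V, N) = 15.1 — off by 6.20.

L = (0.00, 0.00) ✓; LH at 58.50° ✓; |LH| = 27.70 ✓; ∠LHV = 103.7° ✓; |HV| = 31.80 ✓; ∠(HV, VN) = 90.00° ✓; |VN| = 8.900 ✗.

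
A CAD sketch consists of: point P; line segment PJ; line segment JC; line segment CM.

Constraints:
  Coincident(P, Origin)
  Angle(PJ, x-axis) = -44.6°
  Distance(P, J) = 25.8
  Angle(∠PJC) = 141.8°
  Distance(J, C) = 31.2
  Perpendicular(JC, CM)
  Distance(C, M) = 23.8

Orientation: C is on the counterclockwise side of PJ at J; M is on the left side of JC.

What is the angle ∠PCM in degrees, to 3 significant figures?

72.8°

P is at the origin; PJ runs at -44.6° with length 25.8, so J = 25.8·(cos -44.6°, sin -44.6°) = (18.4, -18.1). ∠PJC = 141.8°, so JC runs at -44.6° + (180° − 141.8°) = -6.40° from the x-axis; with |JC| = 31.2, C = J + 31.2·(cos -6.40°, sin -6.40°) = (49.4, -21.6). JC is perpendicular to CM; with |CM| = 23.8 on the left of JC, M = C + 23.8·(0.111, 0.994) = (52.0, 2.06). Then cos ∠PCM = CP·CM / (|CP||CM|), giving 72.8°.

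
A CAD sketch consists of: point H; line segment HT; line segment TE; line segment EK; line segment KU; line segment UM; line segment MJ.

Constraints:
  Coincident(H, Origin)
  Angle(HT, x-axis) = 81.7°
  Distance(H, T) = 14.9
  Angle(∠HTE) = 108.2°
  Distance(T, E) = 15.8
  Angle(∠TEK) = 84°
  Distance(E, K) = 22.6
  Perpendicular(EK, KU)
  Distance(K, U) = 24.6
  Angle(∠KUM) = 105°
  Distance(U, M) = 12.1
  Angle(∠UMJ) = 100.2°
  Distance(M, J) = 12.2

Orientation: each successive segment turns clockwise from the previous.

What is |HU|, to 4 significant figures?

8.584

∠TEK = 84.0° gives EK at -86.10° from the x-axis; with |EK| = 22.6, K = (19.25, -5.087). The perpendicularity gives KU at right angles to EK, so KU runs at -176.1°; with |KU| = 24.6, U = (-5.290, -6.760). Then |HU| = |U − H| = 8.584.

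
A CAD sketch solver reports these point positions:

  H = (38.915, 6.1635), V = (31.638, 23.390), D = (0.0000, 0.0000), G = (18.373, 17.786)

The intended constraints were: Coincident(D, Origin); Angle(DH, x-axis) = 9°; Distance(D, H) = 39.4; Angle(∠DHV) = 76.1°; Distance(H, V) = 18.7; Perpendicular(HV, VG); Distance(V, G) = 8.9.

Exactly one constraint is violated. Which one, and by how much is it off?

Distance(V, G) = 8.9 — off by 5.50.

D = (0.00, 0.00) ✓; DH at 9.000° ✓; |DH| = 39.40 ✓; ∠DHV = 76.10° ✓; |HV| = 18.70 ✓; ∠(HV, VG) = 90.00° ✓; |VG| = 14.40 ✗.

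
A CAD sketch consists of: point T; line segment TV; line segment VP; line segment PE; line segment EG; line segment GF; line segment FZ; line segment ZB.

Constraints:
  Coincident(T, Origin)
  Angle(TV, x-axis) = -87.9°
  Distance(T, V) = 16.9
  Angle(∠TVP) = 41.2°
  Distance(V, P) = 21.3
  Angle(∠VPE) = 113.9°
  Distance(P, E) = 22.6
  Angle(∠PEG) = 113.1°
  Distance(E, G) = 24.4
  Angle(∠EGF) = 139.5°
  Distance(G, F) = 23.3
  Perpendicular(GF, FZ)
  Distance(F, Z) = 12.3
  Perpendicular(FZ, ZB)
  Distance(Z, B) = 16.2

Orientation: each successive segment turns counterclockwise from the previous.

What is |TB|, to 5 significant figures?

17.568

T is at the origin; TV runs at -87.9° with length 16.9, so V = (0.61928, -16.889). ∠TVP = 41.2° gives VP at 50.900° from the x-axis; with |VP| = 21.3, P = (14.053, -0.35886). ∠VPE = 113.9° gives PE at 117.00° from the x-axis; with |PE| = 22.6, E = (3.7925, 19.778). ∠PEG = 113.1° gives EG at -176.10° from the x-axis; with |EG| = 24.4, G = (-20.551, 18.118). ∠EGF = 139.5° gives GF at -135.60° from the x-axis; with |GF| = 23.3, F = (-37.198, 1.8162). GF ⟂ FZ, so FZ runs at -45.600°; with |FZ| = 12.3, Z = (-28.592, -6.9719). The perpendicularity gives ZB at right angles to FZ, so ZB runs at 44.400°; with |ZB| = 16.2, B = (-17.018, 4.3627). Then |TB| = |B − T| = 17.568.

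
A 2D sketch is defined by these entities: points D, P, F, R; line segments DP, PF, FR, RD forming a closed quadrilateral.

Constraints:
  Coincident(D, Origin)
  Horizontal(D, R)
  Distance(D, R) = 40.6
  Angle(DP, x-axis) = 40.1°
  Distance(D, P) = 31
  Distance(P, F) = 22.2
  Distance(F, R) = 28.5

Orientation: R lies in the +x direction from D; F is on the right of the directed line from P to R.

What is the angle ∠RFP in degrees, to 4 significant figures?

60.60°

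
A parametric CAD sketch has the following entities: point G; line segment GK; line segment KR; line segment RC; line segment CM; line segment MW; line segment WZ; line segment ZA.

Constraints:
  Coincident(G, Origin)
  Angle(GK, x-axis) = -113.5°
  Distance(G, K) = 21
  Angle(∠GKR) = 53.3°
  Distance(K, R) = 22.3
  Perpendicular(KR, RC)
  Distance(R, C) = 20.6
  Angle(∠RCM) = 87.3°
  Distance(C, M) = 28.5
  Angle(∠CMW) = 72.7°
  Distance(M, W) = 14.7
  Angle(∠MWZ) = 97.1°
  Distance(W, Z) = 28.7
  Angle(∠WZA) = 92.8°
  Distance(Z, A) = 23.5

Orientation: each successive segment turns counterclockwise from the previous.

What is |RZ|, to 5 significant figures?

12.689

∠CMW = 72.7° gives MW at -56.800° from the x-axis; with |MW| = 14.7, W = (-10.727, -14.219). ∠MWZ = 97.1° gives WZ at 26.100° from the x-axis; with |WZ| = 28.7, Z = (15.046, -1.5923). Then |RZ| = |Z − R| = 12.689.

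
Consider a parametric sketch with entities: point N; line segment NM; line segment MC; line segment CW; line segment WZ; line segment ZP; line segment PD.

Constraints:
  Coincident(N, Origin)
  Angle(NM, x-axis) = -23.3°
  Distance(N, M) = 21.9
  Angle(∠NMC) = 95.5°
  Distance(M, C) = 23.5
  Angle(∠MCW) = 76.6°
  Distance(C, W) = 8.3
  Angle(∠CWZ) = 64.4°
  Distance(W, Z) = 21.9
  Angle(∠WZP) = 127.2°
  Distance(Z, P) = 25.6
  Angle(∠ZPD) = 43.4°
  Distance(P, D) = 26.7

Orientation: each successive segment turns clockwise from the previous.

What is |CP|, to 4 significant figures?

36.17

N is at the origin; NM runs at -23.3° with length 21.9, so M = (20.11, -8.662). ∠NMC = 95.5° gives MC at -107.8° from the x-axis; with |MC| = 23.5, C = (12.93, -31.04). ∠MCW = 76.6° gives CW at 148.8° from the x-axis; with |CW| = 8.3, W = (5.831, -26.74). ∠CWZ = 64.4° gives WZ at 33.20° from the x-axis; with |WZ| = 21.9, Z = (24.16, -14.75). ∠WZP = 127.2° gives ZP at -19.60° from the x-axis; with |ZP| = 25.6, P = (48.27, -23.33). Then |CP| = |P − C| = 36.17.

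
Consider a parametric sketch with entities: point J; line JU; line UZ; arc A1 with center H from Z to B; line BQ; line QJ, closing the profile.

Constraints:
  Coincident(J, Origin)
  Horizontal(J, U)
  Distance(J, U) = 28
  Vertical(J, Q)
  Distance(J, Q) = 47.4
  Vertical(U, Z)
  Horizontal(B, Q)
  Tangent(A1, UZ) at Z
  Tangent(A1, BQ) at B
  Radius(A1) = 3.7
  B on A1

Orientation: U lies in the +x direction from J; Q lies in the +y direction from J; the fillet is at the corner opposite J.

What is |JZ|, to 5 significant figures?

51.901

The virtual corner opposite J is at (28.000, 47.400). Tangency of A1 to UZ means the radius HZ is perpendicular to UZ and tangency of A1 to BQ means the radius HB is perpendicular to BQ, with radius 3.7, so the center H sits 3.7 in from both sides at H = (24.300, 43.700). That places the tangent points at Z = (28.000, 43.700) on UZ and B = (24.300, 47.400) on BQ. Then |JZ| = |Z − J| = 51.901.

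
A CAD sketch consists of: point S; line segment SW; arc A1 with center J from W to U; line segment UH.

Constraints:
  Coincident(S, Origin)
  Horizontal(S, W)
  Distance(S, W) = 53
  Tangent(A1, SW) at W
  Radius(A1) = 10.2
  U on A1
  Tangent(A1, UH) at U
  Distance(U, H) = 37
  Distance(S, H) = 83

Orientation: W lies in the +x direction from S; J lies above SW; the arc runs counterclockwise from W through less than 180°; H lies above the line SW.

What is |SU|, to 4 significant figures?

63.56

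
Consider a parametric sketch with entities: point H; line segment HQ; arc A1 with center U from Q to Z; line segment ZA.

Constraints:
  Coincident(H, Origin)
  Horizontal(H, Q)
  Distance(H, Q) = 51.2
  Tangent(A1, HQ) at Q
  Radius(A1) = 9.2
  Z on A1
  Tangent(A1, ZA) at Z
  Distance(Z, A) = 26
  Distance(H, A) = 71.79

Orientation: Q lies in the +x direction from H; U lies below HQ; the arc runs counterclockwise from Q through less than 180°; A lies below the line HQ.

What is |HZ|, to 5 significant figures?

47.419

Checks: ∠(UQ, QH) = 90.00° ✓; |UQ| = 9.200 ✓; |UZ| = 9.200 ✓; ∠(UZ, ZA) = 90.00° ✓; |ZA| = 26.00 ✓; |HA| = 71.79 ✓.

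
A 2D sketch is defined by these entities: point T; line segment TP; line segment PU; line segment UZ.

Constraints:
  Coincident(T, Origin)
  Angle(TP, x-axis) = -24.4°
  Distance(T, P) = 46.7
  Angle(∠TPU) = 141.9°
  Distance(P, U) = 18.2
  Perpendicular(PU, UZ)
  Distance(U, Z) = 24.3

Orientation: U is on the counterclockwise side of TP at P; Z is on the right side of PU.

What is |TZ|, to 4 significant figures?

76.42

T is at the origin; TP runs at -24.4° with length 46.7, so P = 46.7·(cos -24.4°, sin -24.4°) = (42.53, -19.29). ∠TPU = 141.9°, so PU runs at -24.4° + (180° − 141.9°) = 13.70° from the x-axis; with |PU| = 18.2, U = P + 18.2·(cos 13.70°, sin 13.70°) = (60.21, -14.98). PU ⟂ UZ; with |UZ| = 24.3 on the right of PU, Z = U + 24.3·(0.2368, -0.9715) = (65.97, -38.59). Then |TZ| = |Z − T| = 76.42.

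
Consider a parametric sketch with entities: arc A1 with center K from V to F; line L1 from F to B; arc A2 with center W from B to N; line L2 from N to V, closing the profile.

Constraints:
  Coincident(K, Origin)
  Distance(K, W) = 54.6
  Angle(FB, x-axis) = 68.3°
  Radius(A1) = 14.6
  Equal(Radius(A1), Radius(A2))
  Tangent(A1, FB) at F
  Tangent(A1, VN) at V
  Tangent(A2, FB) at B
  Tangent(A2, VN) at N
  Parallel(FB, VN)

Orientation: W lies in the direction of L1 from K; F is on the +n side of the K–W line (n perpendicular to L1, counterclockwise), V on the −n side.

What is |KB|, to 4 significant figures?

56.52

Tangency of A1 to both parallel lines with radius 14.6 puts F and V at K ± 14.6·n: F = (-13.57, 5.398), V = (13.57, -5.398). Equal radii place B and N the same way about W: B = W + 14.6·n = (6.623, 56.13), N = W − 14.6·n = (33.75, 45.33). Then |KB| = |B − K| = 56.52.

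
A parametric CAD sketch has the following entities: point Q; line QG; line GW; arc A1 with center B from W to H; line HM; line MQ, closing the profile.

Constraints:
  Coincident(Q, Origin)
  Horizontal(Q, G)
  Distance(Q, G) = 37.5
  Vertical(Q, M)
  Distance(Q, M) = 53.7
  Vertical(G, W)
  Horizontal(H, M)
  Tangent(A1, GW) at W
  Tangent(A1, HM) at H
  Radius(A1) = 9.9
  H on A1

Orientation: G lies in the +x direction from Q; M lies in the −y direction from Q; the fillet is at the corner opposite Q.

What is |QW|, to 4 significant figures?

57.66

Q is at the origin; Q and G share the same y with |QG| = 37.5 and G on the +x side, so G = (37.50, 0.000). QM is vertical with |QM| = 53.7 and M on the −y side, so M = (0.000, -53.70). The virtual corner opposite Q is at (37.50, -53.70). Tangency of A1 to GW means the radius BW is perpendicular to GW and tangency of A1 to HM means the radius BH is perpendicular to HM, with radius 9.9, so the center B sits 9.9 in from both sides at B = (27.60, -43.80). That places the tangent points at W = (37.50, -43.80) on GW and H = (27.60, -53.70) on HM. Then |QW| = |W − Q| = 57.66.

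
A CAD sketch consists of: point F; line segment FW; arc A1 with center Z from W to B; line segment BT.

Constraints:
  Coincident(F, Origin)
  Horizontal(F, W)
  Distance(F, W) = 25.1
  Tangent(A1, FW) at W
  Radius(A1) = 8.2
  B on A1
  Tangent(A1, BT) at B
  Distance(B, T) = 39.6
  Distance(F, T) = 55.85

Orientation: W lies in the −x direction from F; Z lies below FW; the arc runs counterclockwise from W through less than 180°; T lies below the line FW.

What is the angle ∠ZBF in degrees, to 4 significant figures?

7.568°

F is at the origin; F and W share the same y with |FW| = 25.1 and W on the −x side, so W = (-25.10, 0.000). The tangent condition forces ZW to be normal to FW, so Z = W + (0, -8.2) = (-25.10, -8.200). Since ZB ⟂ BT (tangency), |ZT| = √(8.2² + 39.6²) = 40.44 regardless of where B sits on A1. So T lies on both circle(F, 55.85) and circle(Z, 40.44); the below-FW intersection is T = (-27.58, -48.56). B is the foot of the tangent from T: B = (-33.22, -9.367).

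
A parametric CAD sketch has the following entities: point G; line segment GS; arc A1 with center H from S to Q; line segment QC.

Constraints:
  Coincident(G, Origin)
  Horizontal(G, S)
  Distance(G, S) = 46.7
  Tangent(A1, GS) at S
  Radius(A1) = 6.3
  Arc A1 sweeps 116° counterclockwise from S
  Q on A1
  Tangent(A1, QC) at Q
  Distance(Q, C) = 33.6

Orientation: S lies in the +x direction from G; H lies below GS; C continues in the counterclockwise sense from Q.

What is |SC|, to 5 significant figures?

40.295

G is at the origin; G and S share the same y with |GS| = 46.7 and S on the +x side, so S = (46.700, 0.0000). The tangent condition forces HS to be normal to GS, so H = S + (0, -6.3) = (46.700, -6.3000). On A1, S sits at bearing 90° from H; a 116° counterclockwise sweep puts Q at bearing 206°, so Q = H + 6.3·(cos 206°, sin 206°) = (41.038, -9.0617). Tangency of A1 to QC means the radius HQ is perpendicular to QC, so QC runs along (−sin 206°, cos 206°); with |QC| = 33.6, C = (55.767, -39.261). Then |SC| = |C − S| = 40.295.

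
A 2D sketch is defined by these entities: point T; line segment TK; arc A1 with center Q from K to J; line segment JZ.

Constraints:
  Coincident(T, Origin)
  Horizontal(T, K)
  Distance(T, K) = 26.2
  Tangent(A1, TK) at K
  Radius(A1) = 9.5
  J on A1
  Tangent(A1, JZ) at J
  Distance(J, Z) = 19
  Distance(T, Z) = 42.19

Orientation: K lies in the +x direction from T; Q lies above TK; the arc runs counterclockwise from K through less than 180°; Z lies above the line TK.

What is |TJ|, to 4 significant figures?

37.37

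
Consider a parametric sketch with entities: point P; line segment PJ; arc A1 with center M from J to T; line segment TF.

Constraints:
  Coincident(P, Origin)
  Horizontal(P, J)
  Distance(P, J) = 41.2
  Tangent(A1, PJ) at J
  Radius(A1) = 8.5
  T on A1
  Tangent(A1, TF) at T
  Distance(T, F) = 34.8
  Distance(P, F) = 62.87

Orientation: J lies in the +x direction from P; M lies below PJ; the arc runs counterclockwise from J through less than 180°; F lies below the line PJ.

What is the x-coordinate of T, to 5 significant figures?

33.184

P is at the origin; P and J share the same y with |PJ| = 41.2 and J on the +x side, so J = (41.200, 0.0000). Tangency of A1 to PJ means the radius MJ is perpendicular to PJ, so M = J + (0, -8.5) = (41.200, -8.5000). Since MT ⟂ TF (tangency), |MF| = √(8.5² + 34.8²) = 35.823 regardless of where T sits on A1. So F lies on both circle(P, 62.87) and circle(M, 35.823); the below-PJ intersection is F = (44.764, -44.145). T is the foot of the tangent from F: T = (33.184, -11.328).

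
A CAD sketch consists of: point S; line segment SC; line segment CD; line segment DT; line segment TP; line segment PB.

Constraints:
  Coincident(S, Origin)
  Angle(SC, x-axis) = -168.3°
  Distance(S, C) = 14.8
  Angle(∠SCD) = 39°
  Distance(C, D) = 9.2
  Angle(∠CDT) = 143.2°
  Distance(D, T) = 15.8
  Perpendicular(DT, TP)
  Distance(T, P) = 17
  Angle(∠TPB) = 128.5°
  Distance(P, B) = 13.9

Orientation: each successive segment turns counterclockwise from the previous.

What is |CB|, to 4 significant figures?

23.59

S is at the origin; SC runs at -168.3° with length 14.8, so C = (-14.49, -3.001). ∠SCD = 39.0° gives CD at -27.30° from the x-axis; with |CD| = 9.2, D = (-6.317, -7.221). ∠CDT = 143.2° gives DT at 9.500° from the x-axis; with |DT| = 15.8, T = (9.266, -4.613). The perpendicularity gives TP at right angles to DT, so TP runs at 99.50°; with |TP| = 17.0, P = (6.460, 12.15). ∠TPB = 128.5° gives PB at 151.0° from the x-axis; with |PB| = 13.9, B = (-5.697, 18.89). Then |CB| = |B − C| = 23.59.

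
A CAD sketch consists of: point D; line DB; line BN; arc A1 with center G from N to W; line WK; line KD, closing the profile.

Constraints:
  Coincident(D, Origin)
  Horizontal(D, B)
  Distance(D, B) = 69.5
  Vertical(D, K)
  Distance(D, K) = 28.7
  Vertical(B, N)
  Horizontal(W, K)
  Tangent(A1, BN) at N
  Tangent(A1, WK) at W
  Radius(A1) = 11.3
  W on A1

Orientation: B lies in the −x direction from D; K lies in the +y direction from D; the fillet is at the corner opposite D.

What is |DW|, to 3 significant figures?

64.9

D is at the origin; D and B share the same y with |DB| = 69.5 and B on the −x side, so B = (-69.5, 0.00). D and K share the same x with |DK| = 28.7 and K on the +y side, so K = (0.00, 28.7). The virtual corner opposite D is at (-69.5, 28.7). Since A1 is tangent to BN there, GN ⟂ BN and tangency of A1 to WK means the radius GW is perpendicular to WK, with radius 11.3, so the center G sits 11.3 in from both sides at G = (-58.2, 17.4). That places the tangent points at N = (-69.5, 17.4) on BN and W = (-58.2, 28.7) on WK. Then |DW| = |W − D| = 64.9.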